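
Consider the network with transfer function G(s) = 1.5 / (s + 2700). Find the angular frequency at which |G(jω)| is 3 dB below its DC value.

2700 rad/s

For a single-pole low-pass, the −3 dB point is at the pole: ω = 2700 rad/s.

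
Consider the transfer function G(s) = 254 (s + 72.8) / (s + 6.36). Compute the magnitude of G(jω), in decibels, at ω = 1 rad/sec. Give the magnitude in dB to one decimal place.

|j1 + 72.8| = √(1² + 72.8²) = 72.81
|j1 + 6.36| = √(1² + 6.36²) = 6.438
|G(j1)| = 254 × 72.81 / 6.438 = 2872.4
20 log₁₀(2872.4) = 69.16 dB

69.2 dB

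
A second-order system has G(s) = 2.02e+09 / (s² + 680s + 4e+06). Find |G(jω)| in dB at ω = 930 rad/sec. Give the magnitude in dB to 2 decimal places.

|(j930)² + 680(j930) + 4e+06| = |3.1351e+06 + j6.324e+05| = 3.198e+06
|G(j930)| = 2.02e+09 / 3.198e+06 = 631.6
20 log₁₀(631.6) = 56.009 dB

56.01 dB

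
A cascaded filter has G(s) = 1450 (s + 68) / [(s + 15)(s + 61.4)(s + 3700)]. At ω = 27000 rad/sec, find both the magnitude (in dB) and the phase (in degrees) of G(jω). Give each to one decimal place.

|G| = -114.1 dB, ∠G = -172.2°

|j27000 + 68| = √(27000² + 68²) = 2.7e+04
|j27000 + 15| = √(27000² + 15²) = 2.7e+04
|j27000 + 61.4| = √(27000² + 61.4²) = 2.7e+04
|j27000 + 3700| = √(27000² + 3700²) = 2.725e+04
|G(j27000)| = 1450 × 2.7e+04 / (2.7e+04 × 2.7e+04 × 2.725e+04) = 1.9706e-06
20 log₁₀(1.9706e-06) = -114.11 dB
∠(j27000 + 68) = arctan(27000/68) = 89.86°
∠(j27000 + 15) = arctan(27000/15) = 89.97°
∠(j27000 + 61.4) = arctan(27000/61.4) = 89.87°
∠(j27000 + 3700) = arctan(27000/3700) = 82.20°
∠G(j27000) = 89.86° − (89.97° + 89.87° + 82.20°) = -172.18°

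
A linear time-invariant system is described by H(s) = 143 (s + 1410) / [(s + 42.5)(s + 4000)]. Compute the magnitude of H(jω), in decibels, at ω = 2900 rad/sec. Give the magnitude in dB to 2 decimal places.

|j2900 + 1410| = √(2900² + 1410²) = 3225
|j2900 + 42.5| = √(2900² + 42.5²) = 2900
|j2900 + 4000| = √(2900² + 4000²) = 4941
|H(j2900)| = 143 × 3225 / (2900 × 4941) = 0.03218
20 log₁₀(0.03218) = -29.848 dB

-29.85 dB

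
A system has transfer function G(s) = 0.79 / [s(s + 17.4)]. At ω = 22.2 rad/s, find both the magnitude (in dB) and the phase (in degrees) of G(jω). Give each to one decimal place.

|G| = -58.0 dB, ∠G = -141.9°

|j22.2 + 17.4| = √(22.2² + 17.4²) = 28.21
|j22.2| = 22.2
|G(j22.2)| = 0.79 / (28.21 × 22.2) = 0.0012616
20 log₁₀(0.0012616) = -57.98 dB
∠(j22.2 + 17.4) = arctan(22.2/17.4) = 51.91°
∠(j22.2) = 90.00°
∠G(j22.2) = − (51.91° + 90.00°) = -141.91°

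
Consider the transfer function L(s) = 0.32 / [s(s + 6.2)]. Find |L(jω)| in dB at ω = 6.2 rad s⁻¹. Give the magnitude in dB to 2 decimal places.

-44.60 dB

|j6.2 + 6.2| = √(6.2² + 6.2²) = 8.768
|j6.2| = 6.2
|L(j6.2)| = 0.32 / (8.768 × 6.2) = 0.0058864
20 log₁₀(0.0058864) = -44.603 dB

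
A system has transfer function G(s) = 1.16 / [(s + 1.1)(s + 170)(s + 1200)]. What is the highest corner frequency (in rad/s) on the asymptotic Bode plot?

1200 rad/s

Break frequencies occur at each pole and zero magnitude: 1.1 rad/s, 170 rad/s, 1200 rad/s.
The highest is 1200 rad/s.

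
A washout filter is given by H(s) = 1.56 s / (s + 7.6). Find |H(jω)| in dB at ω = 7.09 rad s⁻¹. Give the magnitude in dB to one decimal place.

|j7.09| = 7.09
|j7.09 + 7.6| = √(7.09² + 7.6²) = 10.39
|H(j7.09)| = 1.56 × 7.09 / 10.39 = 1.0641
20 log₁₀(1.0641) = 0.54 dB

0.5 dB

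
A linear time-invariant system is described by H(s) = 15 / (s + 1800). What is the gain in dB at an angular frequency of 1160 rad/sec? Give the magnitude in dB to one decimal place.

-43.1 dB

|j1160 + 1800| = √(1160² + 1800²) = 2141
|H(j1160)| = 15 / 2141 = 0.0070048
20 log₁₀(0.0070048) = -43.09 dB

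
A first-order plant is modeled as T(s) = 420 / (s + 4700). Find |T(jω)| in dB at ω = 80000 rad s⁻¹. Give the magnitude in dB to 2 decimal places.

|j80000 + 4700| = √(80000² + 4700²) = 8.014e+04
|T(j80000)| = 420 / 8.014e+04 = 0.005241
20 log₁₀(0.005241) = -45.612 dB

-45.61 dB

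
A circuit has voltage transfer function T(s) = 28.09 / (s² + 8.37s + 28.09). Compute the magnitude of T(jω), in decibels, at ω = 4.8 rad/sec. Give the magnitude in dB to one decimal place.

-3.2 dB

|(j4.8)² + 8.37(j4.8) + 28.09| = |5.05 + j40.176| = 40.49
|T(j4.8)| = 28.09 / 40.49 = 0.69371
20 log₁₀(0.69371) = -3.18 dB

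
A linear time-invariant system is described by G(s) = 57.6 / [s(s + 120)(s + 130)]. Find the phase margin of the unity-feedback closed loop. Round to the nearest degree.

90°

Gain crossover: |G(jω)| = 1 at ω ≈ 0.00369 rad s⁻¹.
∠G(j0.00369) = −90° − arctan(0.00369/120) − arctan(0.00369/130) ≈ -90.00°
PM = 180° + (-90.00°) = 90.00°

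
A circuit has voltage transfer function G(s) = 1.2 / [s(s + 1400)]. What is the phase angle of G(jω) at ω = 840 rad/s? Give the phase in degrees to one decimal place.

∠(j840 + 1400) = arctan(840/1400) = 30.96°
∠(j840) = 90.00°
∠G(j840) = − (30.96° + 90.00°) = -120.96°

-121.0°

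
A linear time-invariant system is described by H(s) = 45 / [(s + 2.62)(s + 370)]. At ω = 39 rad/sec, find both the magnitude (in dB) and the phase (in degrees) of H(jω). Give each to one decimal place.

|j39 + 2.62| = √(39² + 2.62²) = 39.09
|j39 + 370| = √(39² + 370²) = 372
|H(j39)| = 45 / (39.09 × 372) = 0.0030943
20 log₁₀(0.0030943) = -50.19 dB
∠(j39 + 2.62) = arctan(39/2.62) = 86.16°
∠(j39 + 370) = arctan(39/370) = 6.02°
∠H(j39) = − (86.16° + 6.02°) = -92.17°

|H| = -50.2 dB, ∠H = -92.2°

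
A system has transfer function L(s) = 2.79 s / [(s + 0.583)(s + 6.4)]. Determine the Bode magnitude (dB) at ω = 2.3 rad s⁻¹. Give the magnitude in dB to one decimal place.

-8.0 dB

|j2.3| = 2.3
|j2.3 + 0.583| = √(2.3² + 0.583²) = 2.373
|j2.3 + 6.4| = √(2.3² + 6.4²) = 6.801
|L(j2.3)| = 2.79 × 2.3 / (2.373 × 6.801) = 0.39767
20 log₁₀(0.39767) = -8.01 dB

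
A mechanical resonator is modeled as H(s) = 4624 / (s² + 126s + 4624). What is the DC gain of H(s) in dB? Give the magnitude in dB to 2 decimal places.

0.00 dB

H(0) = 4624 / 4624 = 1
20 log₁₀(1) = 0.000 dB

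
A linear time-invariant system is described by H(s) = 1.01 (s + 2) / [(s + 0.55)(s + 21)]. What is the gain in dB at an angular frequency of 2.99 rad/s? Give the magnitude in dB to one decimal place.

-25.0 dB

|j2.99 + 2| = √(2.99² + 2²) = 3.597
|j2.99 + 0.55| = √(2.99² + 0.55²) = 3.04
|j2.99 + 21| = √(2.99² + 21²) = 21.21
|H(j2.99)| = 1.01 × 3.597 / (3.04 × 21.21) = 0.05634
20 log₁₀(0.05634) = -24.98 dB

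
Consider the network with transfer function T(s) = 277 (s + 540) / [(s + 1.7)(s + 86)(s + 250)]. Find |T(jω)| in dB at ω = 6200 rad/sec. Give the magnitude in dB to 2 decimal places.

|j6200 + 540| = √(6200² + 540²) = 6223
|j6200 + 1.7| = √(6200² + 1.7²) = 6200
|j6200 + 86| = √(6200² + 86²) = 6201
|j6200 + 250| = √(6200² + 250²) = 6205
|T(j6200)| = 277 × 6223 / (6200 × 6201 × 6205) = 7.2267e-06
20 log₁₀(7.2267e-06) = -102.821 dB

-102.82 dB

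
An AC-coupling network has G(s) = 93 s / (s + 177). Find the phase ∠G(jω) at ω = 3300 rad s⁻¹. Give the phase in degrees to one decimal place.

∠(j3300) = 90.00°
∠(j3300 + 177) = arctan(3300/177) = 86.93°
∠G(j3300) = 90.00° − 86.93° = 3.07°

3.1°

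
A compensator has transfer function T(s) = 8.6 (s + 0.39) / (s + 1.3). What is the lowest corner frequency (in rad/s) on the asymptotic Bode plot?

0.39 rad/s

Break frequencies occur at each pole and zero magnitude: 0.39 rad/s, 1.3 rad/s.
The lowest is 0.39 rad/s.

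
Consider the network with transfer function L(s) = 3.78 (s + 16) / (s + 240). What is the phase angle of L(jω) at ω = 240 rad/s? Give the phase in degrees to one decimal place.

∠(j240 + 16) = arctan(240/16) = 86.19°
∠(j240 + 240) = arctan(240/240) = 45.00°
∠L(j240) = 86.19° − 45.00° = 41.19°

41.2°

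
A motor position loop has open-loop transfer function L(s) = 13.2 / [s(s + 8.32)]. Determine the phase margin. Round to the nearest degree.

Gain crossover: |L(jω)| = 1 at ω ≈ 1.56 rad/sec.
∠L(j1.56) = −90° − arctan(1.56/8.32) ≈ -100.62°
PM = 180° + (-100.62°) = 79.38°

79 deg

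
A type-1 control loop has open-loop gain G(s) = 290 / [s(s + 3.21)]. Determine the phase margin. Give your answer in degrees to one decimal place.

Gain crossover: |G(jω)| = 1 at ω ≈ 16.9 rad/s.
∠G(j16.9) = −90° − arctan(16.9/3.21) ≈ -169.23°
PM = 180° + (-169.23°) = 10.77°

10.8°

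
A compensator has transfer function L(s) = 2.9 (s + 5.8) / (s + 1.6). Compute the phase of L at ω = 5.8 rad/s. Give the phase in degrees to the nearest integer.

-30°

∠(j5.8 + 5.8) = arctan(5.8/5.8) = 45.00°
∠(j5.8 + 1.6) = arctan(5.8/1.6) = 74.58°
∠L(j5.8) = 45.00° − 74.58° = -29.58°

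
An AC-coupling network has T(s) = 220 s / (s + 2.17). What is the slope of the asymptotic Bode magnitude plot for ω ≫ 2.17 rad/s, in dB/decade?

0 dB/decade

With 1 zero and 1 pole, the high-frequency asymptotic slope is 20 × (1 − 1) = 0 dB/decade.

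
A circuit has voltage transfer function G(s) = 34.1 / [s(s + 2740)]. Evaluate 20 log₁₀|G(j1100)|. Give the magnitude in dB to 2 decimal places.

-99.58 dB

|j1100 + 2740| = √(1100² + 2740²) = 2953
|j1100| = 1100
|G(j1100)| = 34.1 / (2953 × 1100) = 1.0499e-05
20 log₁₀(1.0499e-05) = -99.577 dB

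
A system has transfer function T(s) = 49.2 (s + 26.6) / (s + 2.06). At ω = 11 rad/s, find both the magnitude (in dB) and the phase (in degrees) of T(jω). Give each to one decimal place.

|T| = 42.0 dB, ∠T = -56.9°

|j11 + 26.6| = √(11² + 26.6²) = 28.78
|j11 + 2.06| = √(11² + 2.06²) = 11.19
|T(j11)| = 49.2 × 28.78 / 11.19 = 126.55
20 log₁₀(126.55) = 42.04 dB
∠(j11 + 26.6) = arctan(11/26.6) = 22.47°
∠(j11 + 2.06) = arctan(11/2.06) = 79.39°
∠T(j11) = 22.47° − 79.39° = -56.93°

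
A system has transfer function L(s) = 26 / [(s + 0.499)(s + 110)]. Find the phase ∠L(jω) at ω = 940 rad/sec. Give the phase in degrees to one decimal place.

-173.3°

∠(j940 + 0.499) = arctan(940/0.499) = 89.97°
∠(j940 + 110) = arctan(940/110) = 83.33°
∠L(j940) = − (89.97° + 83.33°) = -173.30°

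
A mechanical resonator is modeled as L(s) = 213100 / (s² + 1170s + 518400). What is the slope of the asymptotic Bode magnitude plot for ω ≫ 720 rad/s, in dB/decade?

-40 dB/decade

With 0 zeros and 2 poles, the high-frequency asymptotic slope is 20 × (0 − 2) = -40 dB/decade.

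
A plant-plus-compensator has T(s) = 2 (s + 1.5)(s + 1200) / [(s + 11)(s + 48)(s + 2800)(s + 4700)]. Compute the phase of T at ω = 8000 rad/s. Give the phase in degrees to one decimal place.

∠(j8000 + 1.5) = arctan(8000/1.5) = 89.99°
∠(j8000 + 1200) = arctan(8000/1200) = 81.47°
∠(j8000 + 11) = arctan(8000/11) = 89.92°
∠(j8000 + 48) = arctan(8000/48) = 89.66°
∠(j8000 + 2800) = arctan(8000/2800) = 70.71°
∠(j8000 + 4700) = arctan(8000/4700) = 59.57°
∠T(j8000) = 89.99° + 81.47° − (89.92° + 89.66° + 70.71° + 59.57°) = -138.39°

-138.4°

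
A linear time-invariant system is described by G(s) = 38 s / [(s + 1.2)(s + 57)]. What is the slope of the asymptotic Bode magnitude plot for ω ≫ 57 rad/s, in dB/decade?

With 1 zero and 2 poles, the high-frequency asymptotic slope is 20 × (1 − 2) = -20 dB/decade.

-20 dB/decade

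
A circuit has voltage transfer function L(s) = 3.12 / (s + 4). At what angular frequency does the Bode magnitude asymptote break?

4 rad s⁻¹

The single real pole at s = −4 gives a corner at ω = 4 rad s⁻¹.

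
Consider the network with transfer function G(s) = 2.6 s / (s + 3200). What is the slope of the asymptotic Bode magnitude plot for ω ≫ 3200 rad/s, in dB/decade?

With 1 zero and 1 pole, the high-frequency asymptotic slope is 20 × (1 − 1) = 0 dB/decade.

0 dB/decade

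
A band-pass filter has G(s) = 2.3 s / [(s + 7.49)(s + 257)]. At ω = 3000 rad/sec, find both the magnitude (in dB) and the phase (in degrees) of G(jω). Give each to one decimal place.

|G| = -62.3 dB, ∠G = -85.0°

|j3000| = 3000
|j3000 + 7.49| = √(3000² + 7.49²) = 3000
|j3000 + 257| = √(3000² + 257²) = 3011
|G(j3000)| = 2.3 × 3000 / (3000 × 3011) = 0.00076387
20 log₁₀(0.00076387) = -62.34 dB
∠(j3000) = 90.00°
∠(j3000 + 7.49) = arctan(3000/7.49) = 89.86°
∠(j3000 + 257) = arctan(3000/257) = 85.10°
∠G(j3000) = 90.00° − (89.86° + 85.10°) = -84.96°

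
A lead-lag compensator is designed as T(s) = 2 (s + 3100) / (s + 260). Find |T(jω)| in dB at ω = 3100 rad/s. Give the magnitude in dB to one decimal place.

|j3100 + 3100| = √(3100² + 3100²) = 4384
|j3100 + 260| = √(3100² + 260²) = 3111
|T(j3100)| = 2 × 4384 / 3111 = 2.8185
20 log₁₀(2.8185) = 9.00 dB

9.0 dB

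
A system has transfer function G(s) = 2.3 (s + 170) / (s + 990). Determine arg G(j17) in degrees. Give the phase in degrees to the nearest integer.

5°

∠(j17 + 170) = arctan(17/170) = 5.71°
∠(j17 + 990) = arctan(17/990) = 0.98°
∠G(j17) = 5.71° − 0.98° = 4.73°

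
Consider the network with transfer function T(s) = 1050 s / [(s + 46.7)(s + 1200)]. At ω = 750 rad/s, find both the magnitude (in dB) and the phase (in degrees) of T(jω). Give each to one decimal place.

|j750| = 750
|j750 + 46.7| = √(750² + 46.7²) = 751.5
|j750 + 1200| = √(750² + 1200²) = 1415
|T(j750)| = 1050 × 750 / (751.5 × 1415) = 0.74056
20 log₁₀(0.74056) = -2.61 dB
∠(j750) = 90.00°
∠(j750 + 46.7) = arctan(750/46.7) = 86.44°
∠(j750 + 1200) = arctan(750/1200) = 32.01°
∠T(j750) = 90.00° − (86.44° + 32.01°) = -28.44°

|T| = -2.6 dB, ∠T = -28.4°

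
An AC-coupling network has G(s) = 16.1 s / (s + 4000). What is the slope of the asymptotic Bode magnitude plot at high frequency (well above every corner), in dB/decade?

0 dB/decade

With 1 zero and 1 pole, the high-frequency asymptotic slope is 20 × (1 − 1) = 0 dB/decade.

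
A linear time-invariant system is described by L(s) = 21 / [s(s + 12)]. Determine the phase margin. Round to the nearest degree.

82°

Gain crossover: |L(jω)| = 1 at ω ≈ 1.73 rad/sec.
∠L(j1.73) = −90° − arctan(1.73/12) ≈ -98.21°
PM = 180° + (-98.21°) = 81.79°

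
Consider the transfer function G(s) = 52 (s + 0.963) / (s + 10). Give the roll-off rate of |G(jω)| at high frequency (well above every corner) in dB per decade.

0 dB/decade

With 1 zero and 1 pole, the high-frequency asymptotic slope is 20 × (1 − 1) = 0 dB/decade.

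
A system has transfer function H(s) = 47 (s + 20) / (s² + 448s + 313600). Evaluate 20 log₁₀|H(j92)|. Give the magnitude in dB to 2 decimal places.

|j92 + 20| = √(92² + 20²) = 94.15
|(j92)² + 448(j92) + 313600| = |3.0514e+05 + j41216| = 3.079e+05
|H(j92)| = 47 × 94.15 / 3.079e+05 = 0.014371
20 log₁₀(0.014371) = -36.850 dB

-36.85 dB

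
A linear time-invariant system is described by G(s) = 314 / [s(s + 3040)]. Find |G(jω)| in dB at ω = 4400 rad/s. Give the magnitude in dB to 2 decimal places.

|j4400 + 3040| = √(4400² + 3040²) = 5348
|j4400| = 4400
|G(j4400)| = 314 / (5348 × 4400) = 1.3344e-05
20 log₁₀(1.3344e-05) = -97.494 dB

-97.49 dB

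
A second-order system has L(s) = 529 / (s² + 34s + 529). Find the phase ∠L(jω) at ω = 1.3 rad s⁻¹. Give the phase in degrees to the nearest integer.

∠[(j1.3)² + 34(j1.3) + 529] = ∠[527.31 + j44.2] = 4.79°
∠L(j1.3) = −4.79° = -4.79°

-5°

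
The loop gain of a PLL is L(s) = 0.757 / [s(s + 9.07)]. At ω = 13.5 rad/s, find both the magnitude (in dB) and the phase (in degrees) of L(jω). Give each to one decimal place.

|L| = -49.2 dB, ∠L = -146.1°

|j13.5 + 9.07| = √(13.5² + 9.07²) = 16.26
|j13.5| = 13.5
|L(j13.5)| = 0.757 / (16.26 × 13.5) = 0.0034478
20 log₁₀(0.0034478) = -49.25 dB
∠(j13.5 + 9.07) = arctan(13.5/9.07) = 56.10°
∠(j13.5) = 90.00°
∠L(j13.5) = − (56.10° + 90.00°) = -146.10°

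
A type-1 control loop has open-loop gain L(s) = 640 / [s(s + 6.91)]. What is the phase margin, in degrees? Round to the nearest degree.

Gain crossover: |L(jω)| = 1 at ω ≈ 24.8 rad/sec.
∠L(j24.8) = −90° − arctan(24.8/6.91) ≈ -164.45°
PM = 180° + (-164.45°) = 15.55°

16°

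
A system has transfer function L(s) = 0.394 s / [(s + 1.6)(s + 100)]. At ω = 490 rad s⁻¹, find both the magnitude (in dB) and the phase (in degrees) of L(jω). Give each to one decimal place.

|j490| = 490
|j490 + 1.6| = √(490² + 1.6²) = 490
|j490 + 100| = √(490² + 100²) = 500.1
|L(j490)| = 0.394 × 490 / (490 × 500.1) = 0.00078784
20 log₁₀(0.00078784) = -62.07 dB
∠(j490) = 90.00°
∠(j490 + 1.6) = arctan(490/1.6) = 89.81°
∠(j490 + 100) = arctan(490/100) = 78.47°
∠L(j490) = 90.00° − (89.81° + 78.47°) = -78.28°

|L| = -62.1 dB, ∠L = -78.3°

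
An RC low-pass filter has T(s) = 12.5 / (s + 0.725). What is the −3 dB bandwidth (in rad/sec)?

For a single-pole low-pass, the −3 dB point is at the pole: ω = 0.725 rad/sec.

0.725 rad/sec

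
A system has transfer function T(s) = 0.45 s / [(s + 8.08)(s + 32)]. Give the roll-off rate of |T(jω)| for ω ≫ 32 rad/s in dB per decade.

With 1 zero and 2 poles, the high-frequency asymptotic slope is 20 × (1 − 2) = -20 dB/decade.

-20 dB/decade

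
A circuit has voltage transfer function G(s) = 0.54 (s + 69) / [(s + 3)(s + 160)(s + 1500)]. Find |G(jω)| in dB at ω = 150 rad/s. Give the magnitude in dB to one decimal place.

|j150 + 69| = √(150² + 69²) = 165.1
|j150 + 3| = √(150² + 3²) = 150
|j150 + 160| = √(150² + 160²) = 219.3
|j150 + 1500| = √(150² + 1500²) = 1507
|G(j150)| = 0.54 × 165.1 / (150 × 219.3 × 1507) = 1.7975e-06
20 log₁₀(1.7975e-06) = -114.91 dB

-114.9 dB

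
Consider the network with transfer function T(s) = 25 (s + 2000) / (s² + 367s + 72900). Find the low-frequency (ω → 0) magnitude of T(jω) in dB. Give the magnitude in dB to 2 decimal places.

T(0) = 25 × 2000 / 72900 = 0.68587
20 log₁₀(0.68587) = -3.275 dB

-3.28 dB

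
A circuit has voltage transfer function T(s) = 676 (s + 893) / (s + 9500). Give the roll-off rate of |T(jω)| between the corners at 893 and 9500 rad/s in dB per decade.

In this band the factors already past their corner are: zero at 893; net slope = 20 dB/decade.

20 dB/decade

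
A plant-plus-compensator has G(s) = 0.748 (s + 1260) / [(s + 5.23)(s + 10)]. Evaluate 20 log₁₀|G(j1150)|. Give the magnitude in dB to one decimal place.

|j1150 + 1260| = √(1150² + 1260²) = 1706
|j1150 + 5.23| = √(1150² + 5.23²) = 1150
|j1150 + 10| = √(1150² + 10²) = 1150
|G(j1150)| = 0.748 × 1706 / (1150 × 1150) = 0.0009648
20 log₁₀(0.0009648) = -60.31 dB

-60.3 dB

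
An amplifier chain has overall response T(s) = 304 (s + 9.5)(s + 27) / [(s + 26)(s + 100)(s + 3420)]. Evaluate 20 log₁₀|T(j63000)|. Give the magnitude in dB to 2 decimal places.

|j63000 + 9.5| = √(63000² + 9.5²) = 6.3e+04
|j63000 + 27| = √(63000² + 27²) = 6.3e+04
|j63000 + 26| = √(63000² + 26²) = 6.3e+04
|j63000 + 100| = √(63000² + 100²) = 6.3e+04
|j63000 + 3420| = √(63000² + 3420²) = 6.309e+04
|T(j63000)| = 304 × 6.3e+04 × 6.3e+04 / (6.3e+04 × 6.3e+04 × 6.309e+04) = 0.0048183
20 log₁₀(0.0048183) = -46.342 dB

-46.34 dB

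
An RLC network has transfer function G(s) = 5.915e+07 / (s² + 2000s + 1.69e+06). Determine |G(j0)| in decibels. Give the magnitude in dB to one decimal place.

G(0) = 5.915e+07 / 1.69e+06 = 35
20 log₁₀(35) = 30.88 dB

30.9 dB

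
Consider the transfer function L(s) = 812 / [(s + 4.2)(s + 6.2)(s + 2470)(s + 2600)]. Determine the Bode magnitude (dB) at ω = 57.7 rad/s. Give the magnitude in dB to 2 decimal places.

-148.49 dB

|j57.7 + 4.2| = √(57.7² + 4.2²) = 57.85
|j57.7 + 6.2| = √(57.7² + 6.2²) = 58.03
|j57.7 + 2470| = √(57.7² + 2470²) = 2471
|j57.7 + 2600| = √(57.7² + 2600²) = 2601
|L(j57.7)| = 812 / (57.85 × 58.03 × 2471 × 2601) = 3.7642e-08
20 log₁₀(3.7642e-08) = -148.487 dB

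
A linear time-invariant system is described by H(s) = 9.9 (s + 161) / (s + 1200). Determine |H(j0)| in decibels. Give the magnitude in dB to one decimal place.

2.5 dB

H(0) = 9.9 × 161 / 1200 = 1.3283
20 log₁₀(1.3283) = 2.47 dB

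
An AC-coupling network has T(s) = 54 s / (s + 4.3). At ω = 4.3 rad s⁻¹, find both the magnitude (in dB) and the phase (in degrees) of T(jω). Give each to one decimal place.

|T| = 31.6 dB, ∠T = 45.0°

|j4.3| = 4.3
|j4.3 + 4.3| = √(4.3² + 4.3²) = 6.081
|T(j4.3)| = 54 × 4.3 / 6.081 = 38.184
20 log₁₀(38.184) = 31.64 dB
∠(j4.3) = 90.00°
∠(j4.3 + 4.3) = arctan(4.3/4.3) = 45.00°
∠T(j4.3) = 90.00° − 45.00° = 45.00°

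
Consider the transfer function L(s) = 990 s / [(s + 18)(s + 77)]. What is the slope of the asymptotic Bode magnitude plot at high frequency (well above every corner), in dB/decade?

With 1 zero and 2 poles, the high-frequency asymptotic slope is 20 × (1 − 2) = -20 dB/decade.

-20 dB/decade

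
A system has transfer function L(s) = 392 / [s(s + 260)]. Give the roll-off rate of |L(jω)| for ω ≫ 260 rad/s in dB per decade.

With 0 zeros and 2 poles, the high-frequency asymptotic slope is 20 × (0 − 2) = -40 dB/decade.

-40 dB/decade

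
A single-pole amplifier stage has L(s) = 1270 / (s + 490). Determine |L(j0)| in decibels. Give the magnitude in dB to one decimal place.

8.3 dB

L(0) = 1270 / 490 = 2.5918
20 log₁₀(2.5918) = 8.27 dB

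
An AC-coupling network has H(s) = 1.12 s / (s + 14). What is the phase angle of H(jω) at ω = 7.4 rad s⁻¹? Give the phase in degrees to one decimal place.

∠(j7.4) = 90.00°
∠(j7.4 + 14) = arctan(7.4/14) = 27.86°
∠H(j7.4) = 90.00° − 27.86° = 62.14°

62.1°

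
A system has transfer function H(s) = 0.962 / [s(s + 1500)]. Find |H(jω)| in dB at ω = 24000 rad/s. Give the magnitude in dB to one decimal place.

|j24000 + 1500| = √(24000² + 1500²) = 2.405e+04
|j24000| = 2.4e+04
|H(j24000)| = 0.962 / (2.405e+04 × 2.4e+04) = 1.6669e-09
20 log₁₀(1.6669e-09) = -175.56 dB

-175.6 dB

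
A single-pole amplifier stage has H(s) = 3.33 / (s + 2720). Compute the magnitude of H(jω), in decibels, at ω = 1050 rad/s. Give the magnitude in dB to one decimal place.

|j1050 + 2720| = √(1050² + 2720²) = 2916
|H(j1050)| = 3.33 / 2916 = 0.0011421
20 log₁₀(0.0011421) = -58.85 dB

-58.8 dB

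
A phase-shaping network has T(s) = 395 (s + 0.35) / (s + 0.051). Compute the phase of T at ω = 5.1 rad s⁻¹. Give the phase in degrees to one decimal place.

∠(j5.1 + 0.35) = arctan(5.1/0.35) = 86.07°
∠(j5.1 + 0.051) = arctan(5.1/0.051) = 89.43°
∠T(j5.1) = 86.07° − 89.43° = -3.35°

-3.4°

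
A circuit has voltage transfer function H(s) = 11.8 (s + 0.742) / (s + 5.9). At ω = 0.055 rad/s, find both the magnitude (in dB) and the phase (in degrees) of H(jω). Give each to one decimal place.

|j0.055 + 0.742| = √(0.055² + 0.742²) = 0.744
|j0.055 + 5.9| = √(0.055² + 5.9²) = 5.9
|H(j0.055)| = 11.8 × 0.744 / 5.9 = 1.488
20 log₁₀(1.488) = 3.45 dB
∠(j0.055 + 0.742) = arctan(0.055/0.742) = 4.24°
∠(j0.055 + 5.9) = arctan(0.055/5.9) = 0.53°
∠H(j0.055) = 4.24° − 0.53° = 3.71°

|H| = 3.5 dB, ∠H = 3.7°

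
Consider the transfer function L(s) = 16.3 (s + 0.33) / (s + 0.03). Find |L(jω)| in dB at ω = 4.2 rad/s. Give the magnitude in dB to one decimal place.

24.3 dB

|j4.2 + 0.33| = √(4.2² + 0.33²) = 4.213
|j4.2 + 0.03| = √(4.2² + 0.03²) = 4.2
|L(j4.2)| = 16.3 × 4.213 / 4.2 = 16.35
20 log₁₀(16.35) = 24.27 dB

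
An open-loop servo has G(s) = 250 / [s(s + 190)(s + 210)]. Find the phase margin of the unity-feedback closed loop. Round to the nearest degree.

90°

Gain crossover: |G(jω)| = 1 at ω ≈ 0.00627 rad/s.
∠G(j0.00627) = −90° − arctan(0.00627/190) − arctan(0.00627/210) ≈ -90.00°
PM = 180° + (-90.00°) = 90.00°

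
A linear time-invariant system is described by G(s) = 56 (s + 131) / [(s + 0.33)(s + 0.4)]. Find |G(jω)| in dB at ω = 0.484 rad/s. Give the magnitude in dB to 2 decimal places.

86.00 dB

|j0.484 + 131| = √(0.484² + 131²) = 131
|j0.484 + 0.33| = √(0.484² + 0.33²) = 0.5858
|j0.484 + 0.4| = √(0.484² + 0.4²) = 0.6279
|G(j0.484)| = 56 × 131 / (0.5858 × 0.6279) = 19945
20 log₁₀(19945) = 85.997 dB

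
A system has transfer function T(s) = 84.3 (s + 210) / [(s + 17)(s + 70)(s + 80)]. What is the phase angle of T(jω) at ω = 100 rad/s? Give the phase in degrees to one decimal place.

∠(j100 + 210) = arctan(100/210) = 25.46°
∠(j100 + 17) = arctan(100/17) = 80.35°
∠(j100 + 70) = arctan(100/70) = 55.01°
∠(j100 + 80) = arctan(100/80) = 51.34°
∠T(j100) = 25.46° − (80.35° + 55.01° + 51.34°) = -161.24°

-161.2°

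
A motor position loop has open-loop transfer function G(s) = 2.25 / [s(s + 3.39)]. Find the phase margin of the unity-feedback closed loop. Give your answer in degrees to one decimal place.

79.1°

Gain crossover: |G(jω)| = 1 at ω ≈ 0.652 rad/s.
∠G(j0.652) = −90° − arctan(0.652/3.39) ≈ -100.88°
PM = 180° + (-100.88°) = 79.12°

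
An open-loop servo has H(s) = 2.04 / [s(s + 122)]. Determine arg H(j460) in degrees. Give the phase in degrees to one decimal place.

∠(j460 + 122) = arctan(460/122) = 75.15°
∠(j460) = 90.00°
∠H(j460) = − (75.15° + 90.00°) = -165.15°

-165.1°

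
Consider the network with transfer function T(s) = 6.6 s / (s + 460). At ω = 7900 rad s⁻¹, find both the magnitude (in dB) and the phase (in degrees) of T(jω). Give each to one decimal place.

|j7900| = 7900
|j7900 + 460| = √(7900² + 460²) = 7913
|T(j7900)| = 6.6 × 7900 / 7913 = 6.5888
20 log₁₀(6.5888) = 16.38 dB
∠(j7900) = 90.00°
∠(j7900 + 460) = arctan(7900/460) = 86.67°
∠T(j7900) = 90.00° − 86.67° = 3.33°

|T| = 16.4 dB, ∠T = 3.3°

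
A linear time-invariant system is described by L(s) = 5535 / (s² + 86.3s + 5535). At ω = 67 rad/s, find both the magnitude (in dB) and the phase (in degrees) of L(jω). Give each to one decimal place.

|(j67)² + 86.3(j67) + 5535| = |1046 + j5782.1| = 5876
|L(j67)| = 5535 / 5876 = 0.94198
20 log₁₀(0.94198) = -0.52 dB
∠[(j67)² + 86.3(j67) + 5535] = ∠[1046 + j5782.1] = 79.75°
∠L(j67) = −79.75° = -79.75°

|L| = -0.5 dB, ∠L = -79.7°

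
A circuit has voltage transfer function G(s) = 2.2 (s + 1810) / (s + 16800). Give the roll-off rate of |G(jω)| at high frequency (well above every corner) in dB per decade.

0 dB/decade

With 1 zero and 1 pole, the high-frequency asymptotic slope is 20 × (1 − 1) = 0 dB/decade.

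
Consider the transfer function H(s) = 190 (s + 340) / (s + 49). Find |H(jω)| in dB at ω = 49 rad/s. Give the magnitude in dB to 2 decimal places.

|j49 + 340| = √(49² + 340²) = 343.5
|j49 + 49| = √(49² + 49²) = 69.3
|H(j49)| = 190 × 343.5 / 69.3 = 941.86
20 log₁₀(941.86) = 59.480 dB

59.48 dB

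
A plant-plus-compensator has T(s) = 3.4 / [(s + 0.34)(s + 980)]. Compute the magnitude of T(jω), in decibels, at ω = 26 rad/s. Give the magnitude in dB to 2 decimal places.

-77.50 dB

|j26 + 0.34| = √(26² + 0.34²) = 26
|j26 + 980| = √(26² + 980²) = 980.3
|T(j26)| = 3.4 / (26 × 980.3) = 0.00013338
20 log₁₀(0.00013338) = -77.498 dB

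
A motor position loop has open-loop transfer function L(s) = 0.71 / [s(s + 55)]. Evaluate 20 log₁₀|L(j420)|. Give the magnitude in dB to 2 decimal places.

|j420 + 55| = √(420² + 55²) = 423.6
|j420| = 420
|L(j420)| = 0.71 / (423.6 × 420) = 3.9909e-06
20 log₁₀(3.9909e-06) = -107.979 dB

-107.98 dB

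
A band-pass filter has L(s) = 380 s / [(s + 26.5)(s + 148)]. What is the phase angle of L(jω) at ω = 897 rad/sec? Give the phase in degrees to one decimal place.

∠(j897) = 90.00°
∠(j897 + 26.5) = arctan(897/26.5) = 88.31°
∠(j897 + 148) = arctan(897/148) = 80.63°
∠L(j897) = 90.00° − (88.31° + 80.63°) = -78.94°

-78.9°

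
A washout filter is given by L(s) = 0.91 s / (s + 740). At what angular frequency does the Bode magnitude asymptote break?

The single real pole at s = −740 gives a corner at ω = 740 rad/sec.

740 rad/sec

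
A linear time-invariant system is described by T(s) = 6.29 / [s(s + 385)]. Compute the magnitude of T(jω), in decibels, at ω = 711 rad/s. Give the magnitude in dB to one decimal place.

|j711 + 385| = √(711² + 385²) = 808.5
|j711| = 711
|T(j711)| = 6.29 / (808.5 × 711) = 1.0941e-05
20 log₁₀(1.0941e-05) = -99.22 dB

-99.2 dB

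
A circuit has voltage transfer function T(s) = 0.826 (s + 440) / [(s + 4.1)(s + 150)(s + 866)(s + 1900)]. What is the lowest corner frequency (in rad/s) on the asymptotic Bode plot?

4.1 rad/s

Break frequencies occur at each pole and zero magnitude: 4.1 rad/s, 150 rad/s, 440 rad/s, 866 rad/s, 1900 rad/s.
The lowest is 4.1 rad/s.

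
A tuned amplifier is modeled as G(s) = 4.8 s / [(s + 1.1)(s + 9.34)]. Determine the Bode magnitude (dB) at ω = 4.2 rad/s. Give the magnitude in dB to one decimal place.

|j4.2| = 4.2
|j4.2 + 1.1| = √(4.2² + 1.1²) = 4.342
|j4.2 + 9.34| = √(4.2² + 9.34²) = 10.24
|G(j4.2)| = 4.8 × 4.2 / (4.342 × 10.24) = 0.45342
20 log₁₀(0.45342) = -6.87 dB

-6.9 dB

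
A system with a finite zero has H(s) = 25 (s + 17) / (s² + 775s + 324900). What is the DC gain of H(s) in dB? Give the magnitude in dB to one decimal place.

-57.7 dB

H(0) = 25 × 17 / 324900 = 0.0013081
20 log₁₀(0.0013081) = -57.67 dB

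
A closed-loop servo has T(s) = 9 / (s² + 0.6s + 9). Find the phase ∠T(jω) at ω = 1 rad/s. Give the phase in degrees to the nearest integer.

∠[(j1)² + 0.6(j1) + 9] = ∠[8 + j0.6] = 4.29°
∠T(j1) = −4.29° = -4.29°

-4°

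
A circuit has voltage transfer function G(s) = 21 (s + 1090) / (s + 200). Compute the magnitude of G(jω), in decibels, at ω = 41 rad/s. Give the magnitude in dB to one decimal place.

41.0 dB

|j41 + 1090| = √(41² + 1090²) = 1091
|j41 + 200| = √(41² + 200²) = 204.2
|G(j41)| = 21 × 1091 / 204.2 = 112.2
20 log₁₀(112.2) = 41.00 dB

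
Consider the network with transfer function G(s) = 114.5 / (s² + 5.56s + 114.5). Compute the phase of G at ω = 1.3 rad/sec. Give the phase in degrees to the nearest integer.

∠[(j1.3)² + 5.56(j1.3) + 114.5] = ∠[112.81 + j7.228] = 3.67°
∠G(j1.3) = −3.67° = -3.67°

-4°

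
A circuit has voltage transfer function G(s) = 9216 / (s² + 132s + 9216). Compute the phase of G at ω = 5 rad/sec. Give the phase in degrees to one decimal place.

∠[(j5)² + 132(j5) + 9216] = ∠[9191 + j660] = 4.11°
∠G(j5) = −4.11° = -4.11°

-4.1°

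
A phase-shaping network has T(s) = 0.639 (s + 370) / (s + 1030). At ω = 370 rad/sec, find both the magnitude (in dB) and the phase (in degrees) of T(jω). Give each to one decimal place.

|T| = -10.3 dB, ∠T = 25.2°

|j370 + 370| = √(370² + 370²) = 523.3
|j370 + 1030| = √(370² + 1030²) = 1094
|T(j370)| = 0.639 × 523.3 / 1094 = 0.30551
20 log₁₀(0.30551) = -10.30 dB
∠(j370 + 370) = arctan(370/370) = 45.00°
∠(j370 + 1030) = arctan(370/1030) = 19.76°
∠T(j370) = 45.00° − 19.76° = 25.24°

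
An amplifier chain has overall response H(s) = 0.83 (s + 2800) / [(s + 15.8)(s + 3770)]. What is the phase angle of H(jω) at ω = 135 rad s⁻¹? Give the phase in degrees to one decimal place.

∠(j135 + 2800) = arctan(135/2800) = 2.76°
∠(j135 + 15.8) = arctan(135/15.8) = 83.32°
∠(j135 + 3770) = arctan(135/3770) = 2.05°
∠H(j135) = 2.76° − (83.32° + 2.05°) = -82.62°

-82.6°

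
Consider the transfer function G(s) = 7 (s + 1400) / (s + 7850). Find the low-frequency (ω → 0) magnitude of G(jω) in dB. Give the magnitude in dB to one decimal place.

G(0) = 7 × 1400 / 7850 = 1.2484
20 log₁₀(1.2484) = 1.93 dB

1.9 dB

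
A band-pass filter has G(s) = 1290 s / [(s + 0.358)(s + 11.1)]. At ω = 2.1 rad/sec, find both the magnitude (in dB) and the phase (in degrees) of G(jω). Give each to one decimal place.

|j2.1| = 2.1
|j2.1 + 0.358| = √(2.1² + 0.358²) = 2.13
|j2.1 + 11.1| = √(2.1² + 11.1²) = 11.3
|G(j2.1)| = 1290 × 2.1 / (2.13 × 11.3) = 112.57
20 log₁₀(112.57) = 41.03 dB
∠(j2.1) = 90.00°
∠(j2.1 + 0.358) = arctan(2.1/0.358) = 80.33°
∠(j2.1 + 11.1) = arctan(2.1/11.1) = 10.71°
∠G(j2.1) = 90.00° − (80.33° + 10.71°) = -1.04°

|G| = 41.0 dB, ∠G = -1.0°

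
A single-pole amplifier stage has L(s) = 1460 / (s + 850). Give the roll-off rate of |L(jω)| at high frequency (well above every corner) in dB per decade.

-20 dB/decade

With 0 zeros and 1 pole, the high-frequency asymptotic slope is 20 × (0 − 1) = -20 dB/decade.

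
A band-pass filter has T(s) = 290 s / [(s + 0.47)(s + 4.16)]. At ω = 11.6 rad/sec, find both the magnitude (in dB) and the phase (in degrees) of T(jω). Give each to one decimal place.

|T| = 27.4 dB, ∠T = -68.0°

|j11.6| = 11.6
|j11.6 + 0.47| = √(11.6² + 0.47²) = 11.61
|j11.6 + 4.16| = √(11.6² + 4.16²) = 12.32
|T(j11.6)| = 290 × 11.6 / (11.61 × 12.32) = 23.513
20 log₁₀(23.513) = 27.43 dB
∠(j11.6) = 90.00°
∠(j11.6 + 0.47) = arctan(11.6/0.47) = 87.68°
∠(j11.6 + 4.16) = arctan(11.6/4.16) = 70.27°
∠T(j11.6) = 90.00° − (87.68° + 70.27°) = -67.95°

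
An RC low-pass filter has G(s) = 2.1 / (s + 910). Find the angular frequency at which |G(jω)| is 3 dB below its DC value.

For a single-pole low-pass, the −3 dB point is at the pole: ω = 910 rad/s.

910 rad/s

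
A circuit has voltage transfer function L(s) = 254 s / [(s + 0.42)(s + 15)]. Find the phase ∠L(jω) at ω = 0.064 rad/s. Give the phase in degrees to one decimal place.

81.1°

∠(j0.064) = 90.00°
∠(j0.064 + 0.42) = arctan(0.064/0.42) = 8.66°
∠(j0.064 + 15) = arctan(0.064/15) = 0.24°
∠L(j0.064) = 90.00° − (8.66° + 0.24°) = 81.09°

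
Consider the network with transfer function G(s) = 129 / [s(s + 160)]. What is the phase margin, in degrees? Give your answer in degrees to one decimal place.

89.7°

Gain crossover: |G(jω)| = 1 at ω ≈ 0.806 rad/s.
∠G(j0.806) = −90° − arctan(0.806/160) ≈ -90.29°
PM = 180° + (-90.29°) = 89.71°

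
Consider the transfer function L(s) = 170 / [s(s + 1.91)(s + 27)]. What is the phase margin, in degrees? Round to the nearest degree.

Gain crossover: |L(jω)| = 1 at ω ≈ 2.17 rad/s.
∠L(j2.17) = −90° − arctan(2.17/1.91) − arctan(2.17/27) ≈ -143.25°
PM = 180° + (-143.25°) = 36.75°

37°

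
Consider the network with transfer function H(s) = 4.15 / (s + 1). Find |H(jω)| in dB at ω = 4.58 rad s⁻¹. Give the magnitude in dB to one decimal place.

|j4.58 + 1| = √(4.58² + 1²) = 4.688
|H(j4.58)| = 4.15 / 4.688 = 0.88526
20 log₁₀(0.88526) = -1.06 dB

-1.1 dB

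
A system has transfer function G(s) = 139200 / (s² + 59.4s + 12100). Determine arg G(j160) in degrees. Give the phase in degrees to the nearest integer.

∠[(j160)² + 59.4(j160) + 12100] = ∠[-13500 + j9504] = 144.85°
∠G(j160) = −144.85° = -144.85°

-145°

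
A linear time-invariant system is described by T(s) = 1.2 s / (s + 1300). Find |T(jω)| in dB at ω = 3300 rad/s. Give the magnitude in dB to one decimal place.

1.0 dB

|j3300| = 3300
|j3300 + 1300| = √(3300² + 1300²) = 3547
|T(j3300)| = 1.2 × 3300 / 3547 = 1.1165
20 log₁₀(1.1165) = 0.96 dB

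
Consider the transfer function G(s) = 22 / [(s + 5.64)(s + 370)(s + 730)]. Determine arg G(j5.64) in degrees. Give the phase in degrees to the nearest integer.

∠(j5.64 + 5.64) = arctan(5.64/5.64) = 45.00°
∠(j5.64 + 370) = arctan(5.64/370) = 0.87°
∠(j5.64 + 730) = arctan(5.64/730) = 0.44°
∠G(j5.64) = − (45.00° + 0.87° + 0.44°) = -46.32°

-46 deg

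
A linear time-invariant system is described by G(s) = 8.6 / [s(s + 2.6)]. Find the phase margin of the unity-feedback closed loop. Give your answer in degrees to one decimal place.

47.0°

Gain crossover: |G(jω)| = 1 at ω ≈ 2.42 rad s⁻¹.
∠G(j2.42) = −90° − arctan(2.42/2.6) ≈ -132.96°
PM = 180° + (-132.96°) = 47.04°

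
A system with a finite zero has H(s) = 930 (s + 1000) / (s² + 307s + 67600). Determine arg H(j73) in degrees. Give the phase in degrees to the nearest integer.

∠(j73 + 1000) = arctan(73/1000) = 4.18°
∠[(j73)² + 307(j73) + 67600] = ∠[62271 + j22411] = 19.79°
∠H(j73) = 4.18° − 19.79° = -15.62°

-16°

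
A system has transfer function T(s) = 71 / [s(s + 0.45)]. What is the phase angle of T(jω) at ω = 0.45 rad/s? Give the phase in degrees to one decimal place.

∠(j0.45 + 0.45) = arctan(0.45/0.45) = 45.00°
∠(j0.45) = 90.00°
∠T(j0.45) = − (45.00° + 90.00°) = -135.00°

-135.0°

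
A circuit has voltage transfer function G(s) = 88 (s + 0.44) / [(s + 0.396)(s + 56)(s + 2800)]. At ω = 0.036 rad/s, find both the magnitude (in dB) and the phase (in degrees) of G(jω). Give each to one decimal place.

|G| = -64.1 dB, ∠G = -0.6°

|j0.036 + 0.44| = √(0.036² + 0.44²) = 0.4415
|j0.036 + 0.396| = √(0.036² + 0.396²) = 0.3976
|j0.036 + 56| = √(0.036² + 56²) = 56
|j0.036 + 2800| = √(0.036² + 2800²) = 2800
|G(j0.036)| = 88 × 0.4415 / (0.3976 × 56 × 2800) = 0.0006231
20 log₁₀(0.0006231) = -64.11 dB
∠(j0.036 + 0.44) = arctan(0.036/0.44) = 4.68°
∠(j0.036 + 0.396) = arctan(0.036/0.396) = 5.19°
∠(j0.036 + 56) = arctan(0.036/56) = 0.04°
∠(j0.036 + 2800) = arctan(0.036/2800) = 0.00°
∠G(j0.036) = 4.68° − (5.19° + 0.04° + 0.00°) = -0.55°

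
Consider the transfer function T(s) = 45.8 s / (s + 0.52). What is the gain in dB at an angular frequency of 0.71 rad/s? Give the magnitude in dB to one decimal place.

|j0.71| = 0.71
|j0.71 + 0.52| = √(0.71² + 0.52²) = 0.8801
|T(j0.71)| = 45.8 × 0.71 / 0.8801 = 36.95
20 log₁₀(36.95) = 31.35 dB

31.4 dB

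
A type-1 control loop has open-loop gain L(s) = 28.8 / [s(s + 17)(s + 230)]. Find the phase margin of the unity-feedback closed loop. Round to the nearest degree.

Gain crossover: |L(jω)| = 1 at ω ≈ 0.00737 rad/s.
∠L(j0.00737) = −90° − arctan(0.00737/17) − arctan(0.00737/230) ≈ -90.03°
PM = 180° + (-90.03°) = 89.97°

90°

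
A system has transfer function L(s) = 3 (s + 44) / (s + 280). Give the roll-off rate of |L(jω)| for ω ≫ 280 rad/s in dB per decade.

0 dB/decade

With 1 zero and 1 pole, the high-frequency asymptotic slope is 20 × (1 − 1) = 0 dB/decade.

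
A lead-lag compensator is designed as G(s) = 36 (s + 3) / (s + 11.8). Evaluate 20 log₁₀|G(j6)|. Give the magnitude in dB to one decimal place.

|j6 + 3| = √(6² + 3²) = 6.708
|j6 + 11.8| = √(6² + 11.8²) = 13.24
|G(j6)| = 36 × 6.708 / 13.24 = 18.243
20 log₁₀(18.243) = 25.22 dB

25.2 dB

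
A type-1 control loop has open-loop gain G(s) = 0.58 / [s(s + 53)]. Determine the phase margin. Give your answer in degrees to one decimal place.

Gain crossover: |G(jω)| = 1 at ω ≈ 0.0109 rad/s.
∠G(j0.0109) = −90° − arctan(0.0109/53) ≈ -90.01°
PM = 180° + (-90.01°) = 89.99°

90.0°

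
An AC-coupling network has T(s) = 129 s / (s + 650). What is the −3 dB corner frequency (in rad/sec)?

For a single-pole high-pass, the −3 dB point is at the pole: ω = 650 rad/sec.

650 rad/sec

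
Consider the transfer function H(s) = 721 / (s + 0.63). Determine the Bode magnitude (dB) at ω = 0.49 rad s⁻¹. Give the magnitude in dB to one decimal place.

59.1 dB

|j0.49 + 0.63| = √(0.49² + 0.63²) = 0.7981
|H(j0.49)| = 721 / 0.7981 = 903.37
20 log₁₀(903.37) = 59.12 dB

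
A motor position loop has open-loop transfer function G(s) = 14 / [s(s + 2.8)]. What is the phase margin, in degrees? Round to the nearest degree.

41 deg

Gain crossover: |G(jω)| = 1 at ω ≈ 3.26 rad s⁻¹.
∠G(j3.26) = −90° − arctan(3.26/2.8) ≈ -139.33°
PM = 180° + (-139.33°) = 40.67°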